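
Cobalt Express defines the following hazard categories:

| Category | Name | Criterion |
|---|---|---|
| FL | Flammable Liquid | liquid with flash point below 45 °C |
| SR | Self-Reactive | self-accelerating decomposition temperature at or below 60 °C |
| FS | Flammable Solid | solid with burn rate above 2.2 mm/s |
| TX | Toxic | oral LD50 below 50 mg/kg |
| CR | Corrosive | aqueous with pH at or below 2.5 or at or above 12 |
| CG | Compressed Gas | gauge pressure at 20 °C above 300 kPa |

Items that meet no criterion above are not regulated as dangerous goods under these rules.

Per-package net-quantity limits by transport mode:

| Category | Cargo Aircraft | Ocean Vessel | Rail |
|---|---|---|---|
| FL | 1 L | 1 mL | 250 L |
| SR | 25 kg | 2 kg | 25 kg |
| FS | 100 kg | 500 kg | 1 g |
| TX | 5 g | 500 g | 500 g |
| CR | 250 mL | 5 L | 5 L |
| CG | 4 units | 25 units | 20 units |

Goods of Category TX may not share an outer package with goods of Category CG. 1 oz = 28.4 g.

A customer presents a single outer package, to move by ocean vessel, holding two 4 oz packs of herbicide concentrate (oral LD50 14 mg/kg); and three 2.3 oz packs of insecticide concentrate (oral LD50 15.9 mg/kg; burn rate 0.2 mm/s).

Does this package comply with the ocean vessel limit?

Yes

Oral LD50 14 mg/kg meets the Category TX criterion (Toxic), so the herbicide concentrate is Category TX.
Insecticide concentrate: oral LD50 15.9 mg/kg < 50 mg/kg → Category TX (Toxic).
Total Category TX: (two 4 oz packs = 227.2 g) + (three 2.3 oz packs = 195.96 g) = 423.16 g.
423.16 g ≤ 500 g (ocean vessel limit, Category TX) — within limit.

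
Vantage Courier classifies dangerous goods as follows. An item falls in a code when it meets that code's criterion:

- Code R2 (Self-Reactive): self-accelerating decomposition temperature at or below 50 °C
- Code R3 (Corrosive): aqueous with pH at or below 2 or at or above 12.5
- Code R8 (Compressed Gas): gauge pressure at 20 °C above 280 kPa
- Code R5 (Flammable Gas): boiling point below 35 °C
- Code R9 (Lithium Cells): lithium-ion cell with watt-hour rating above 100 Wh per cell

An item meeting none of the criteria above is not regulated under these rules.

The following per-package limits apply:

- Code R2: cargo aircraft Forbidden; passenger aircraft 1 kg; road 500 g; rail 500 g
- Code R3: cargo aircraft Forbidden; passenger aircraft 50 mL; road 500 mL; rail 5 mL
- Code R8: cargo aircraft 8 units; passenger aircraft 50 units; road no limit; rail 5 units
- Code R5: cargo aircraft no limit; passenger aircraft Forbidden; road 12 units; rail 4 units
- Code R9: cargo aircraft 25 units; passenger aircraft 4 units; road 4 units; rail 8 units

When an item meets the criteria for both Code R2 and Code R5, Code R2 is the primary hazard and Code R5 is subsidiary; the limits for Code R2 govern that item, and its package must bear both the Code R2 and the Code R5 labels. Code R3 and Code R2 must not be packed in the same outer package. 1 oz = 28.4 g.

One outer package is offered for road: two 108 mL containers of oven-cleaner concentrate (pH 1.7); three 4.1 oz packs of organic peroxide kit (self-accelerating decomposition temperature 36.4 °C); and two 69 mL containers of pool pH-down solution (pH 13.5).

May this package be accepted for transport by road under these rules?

No

pH 1.7 meets the Code R3 criterion (Corrosive), so the oven-cleaner concentrate is Code R3.
With self-accelerating decomposition temperature 36.4 °C (≤ 50 °C), the organic peroxide kit falls in Code R2.
The pool pH-down solution has pH 13.5, which is ≥ 12.5, so it is Code R3 (Corrosive).
Code R3 net quantity: (two 108 mL containers = 216 mL) + (two 69 mL containers = 138 mL) = 354 mL.
354 mL ≤ 500 mL (road limit, Code R3) — within limit.
Code R2 quantity: three 4.1 oz packs = 349.32 g.
That is within the Code R2 road limit of 500 g.
Code R3 and Code R2 may not share an outer package.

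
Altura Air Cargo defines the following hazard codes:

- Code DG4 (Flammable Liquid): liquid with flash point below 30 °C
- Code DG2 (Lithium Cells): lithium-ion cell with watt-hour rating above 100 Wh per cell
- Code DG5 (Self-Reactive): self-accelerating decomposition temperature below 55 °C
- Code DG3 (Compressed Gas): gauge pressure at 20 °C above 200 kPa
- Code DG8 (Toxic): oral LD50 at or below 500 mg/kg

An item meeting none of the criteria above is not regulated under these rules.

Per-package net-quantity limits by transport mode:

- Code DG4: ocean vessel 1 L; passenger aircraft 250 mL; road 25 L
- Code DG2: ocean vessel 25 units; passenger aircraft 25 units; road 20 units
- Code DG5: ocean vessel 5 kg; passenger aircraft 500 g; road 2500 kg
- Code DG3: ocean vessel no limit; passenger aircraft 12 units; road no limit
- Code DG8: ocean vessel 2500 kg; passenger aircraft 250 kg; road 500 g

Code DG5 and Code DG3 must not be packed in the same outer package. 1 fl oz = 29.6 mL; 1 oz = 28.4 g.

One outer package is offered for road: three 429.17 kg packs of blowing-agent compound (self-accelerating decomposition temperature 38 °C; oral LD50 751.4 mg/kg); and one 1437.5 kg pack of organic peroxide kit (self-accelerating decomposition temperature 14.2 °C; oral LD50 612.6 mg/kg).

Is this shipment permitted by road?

Blowing-agent compound: self-accelerating decomposition temperature 38 °C < 55 °C → Code DG5 (Self-Reactive).
Self-accelerating decomposition temperature 14.2 °C meets the Code DG5 criterion (Self-Reactive), so the organic peroxide kit is Code DG5.
Total Code DG5: (three 429.17 kg packs = 1287.51 kg) + 1437.5 kg = 2725.01 kg.
2725.01 kg > 2500 kg (road limit, Code DG5) — over the limit.

No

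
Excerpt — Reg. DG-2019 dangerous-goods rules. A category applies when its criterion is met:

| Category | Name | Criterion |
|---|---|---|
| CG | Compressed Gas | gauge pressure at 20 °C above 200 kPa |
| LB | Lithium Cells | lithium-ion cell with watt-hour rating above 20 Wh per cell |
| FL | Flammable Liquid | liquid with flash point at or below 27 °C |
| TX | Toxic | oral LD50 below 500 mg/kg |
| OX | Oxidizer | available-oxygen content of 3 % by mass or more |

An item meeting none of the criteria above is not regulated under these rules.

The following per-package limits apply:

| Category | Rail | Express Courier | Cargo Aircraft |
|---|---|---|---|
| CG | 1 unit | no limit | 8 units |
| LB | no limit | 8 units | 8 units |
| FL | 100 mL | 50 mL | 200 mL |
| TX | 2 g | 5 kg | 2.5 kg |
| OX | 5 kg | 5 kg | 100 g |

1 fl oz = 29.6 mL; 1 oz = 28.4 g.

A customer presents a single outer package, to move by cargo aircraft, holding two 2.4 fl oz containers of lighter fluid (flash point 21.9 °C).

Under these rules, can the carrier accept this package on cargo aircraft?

Yes

The lighter fluid has flash point 21.9 °C, which is ≤ 27 °C, so it is Category FL (Flammable Liquid).
Category FL quantity: two 2.4 fl oz containers = 142.08 mL.
That is within the Category FL cargo aircraft limit of 200 mL.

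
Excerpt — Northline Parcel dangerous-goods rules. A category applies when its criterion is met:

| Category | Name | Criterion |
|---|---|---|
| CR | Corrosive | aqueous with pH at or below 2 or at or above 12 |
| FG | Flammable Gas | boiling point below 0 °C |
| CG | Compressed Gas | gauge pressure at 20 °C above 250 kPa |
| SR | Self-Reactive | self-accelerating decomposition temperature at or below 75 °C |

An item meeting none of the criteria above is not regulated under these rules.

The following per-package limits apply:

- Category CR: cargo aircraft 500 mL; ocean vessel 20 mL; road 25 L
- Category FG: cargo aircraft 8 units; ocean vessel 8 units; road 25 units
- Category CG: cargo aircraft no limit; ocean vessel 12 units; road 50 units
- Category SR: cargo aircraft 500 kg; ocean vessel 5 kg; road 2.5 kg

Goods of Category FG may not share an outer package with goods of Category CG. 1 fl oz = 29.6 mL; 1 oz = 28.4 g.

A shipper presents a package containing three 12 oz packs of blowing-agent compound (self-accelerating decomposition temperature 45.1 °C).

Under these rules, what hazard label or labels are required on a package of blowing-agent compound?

Self-accelerating decomposition temperature 45.1 °C meets the Category SR criterion (Self-Reactive), so the blowing-agent compound is Category SR.
Only the Category SR label is required.

Category SR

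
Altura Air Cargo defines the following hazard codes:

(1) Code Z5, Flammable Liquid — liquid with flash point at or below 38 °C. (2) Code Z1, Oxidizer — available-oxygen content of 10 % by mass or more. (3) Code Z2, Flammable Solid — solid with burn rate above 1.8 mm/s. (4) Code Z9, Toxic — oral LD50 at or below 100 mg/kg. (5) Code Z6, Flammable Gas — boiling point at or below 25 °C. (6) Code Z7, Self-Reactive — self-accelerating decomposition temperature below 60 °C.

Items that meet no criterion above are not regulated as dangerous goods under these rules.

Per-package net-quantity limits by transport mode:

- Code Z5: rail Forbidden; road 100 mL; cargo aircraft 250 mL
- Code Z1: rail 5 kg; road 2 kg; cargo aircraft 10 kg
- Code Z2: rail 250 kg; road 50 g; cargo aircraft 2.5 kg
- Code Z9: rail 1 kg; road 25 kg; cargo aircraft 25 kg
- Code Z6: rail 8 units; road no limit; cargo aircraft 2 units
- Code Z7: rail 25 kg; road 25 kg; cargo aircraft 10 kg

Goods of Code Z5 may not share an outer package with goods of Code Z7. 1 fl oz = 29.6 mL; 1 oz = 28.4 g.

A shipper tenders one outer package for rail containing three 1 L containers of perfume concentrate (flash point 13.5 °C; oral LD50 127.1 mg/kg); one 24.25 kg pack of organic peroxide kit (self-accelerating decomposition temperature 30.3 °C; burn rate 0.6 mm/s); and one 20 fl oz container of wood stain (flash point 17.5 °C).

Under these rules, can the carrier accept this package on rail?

No

Perfume concentrate: flash point 13.5 °C ≤ 38 °C → Code Z5 (Flammable Liquid).
Self-accelerating decomposition temperature 30.3 °C meets the Code Z7 criterion (Self-Reactive), so the organic peroxide kit is Code Z7.
Flash point 17.5 °C meets the Code Z5 criterion (Flammable Liquid), so the wood stain is Code Z5.
Code Z5 net quantity: (three 1 L containers = 3 L) + (one 20 fl oz container = 592 mL) = 3.592 L.
By rail, Code Z5 is Forbidden regardless of quantity.
Code Z7 quantity: 24.25 kg.
24.25 kg ≤ 25 kg (rail limit, Code Z7) — within limit.
Code Z5 and Code Z7 may not share an outer package.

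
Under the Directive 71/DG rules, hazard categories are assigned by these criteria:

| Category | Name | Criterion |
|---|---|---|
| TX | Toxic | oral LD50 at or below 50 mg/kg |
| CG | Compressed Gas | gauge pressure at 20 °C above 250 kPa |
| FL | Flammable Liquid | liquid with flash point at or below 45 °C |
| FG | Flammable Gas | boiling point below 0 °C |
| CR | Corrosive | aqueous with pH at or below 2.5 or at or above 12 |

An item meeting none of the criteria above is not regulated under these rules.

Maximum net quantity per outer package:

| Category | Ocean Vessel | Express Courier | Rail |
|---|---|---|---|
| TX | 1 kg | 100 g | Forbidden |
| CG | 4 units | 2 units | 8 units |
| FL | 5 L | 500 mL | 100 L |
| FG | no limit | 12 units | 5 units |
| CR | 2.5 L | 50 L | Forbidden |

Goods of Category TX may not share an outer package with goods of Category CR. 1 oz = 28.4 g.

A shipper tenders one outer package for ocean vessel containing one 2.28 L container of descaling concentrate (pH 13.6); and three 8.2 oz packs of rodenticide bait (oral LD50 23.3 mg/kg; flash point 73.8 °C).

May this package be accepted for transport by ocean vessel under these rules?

Descaling concentrate: pH 13.6 ≥ 12 → Category CR (Corrosive).
With oral LD50 23.3 mg/kg (≤ 50 mg/kg), the rodenticide bait falls in Category TX.
Category TX quantity: three 8.2 oz packs = 698.64 g.
That is within the Category TX ocean vessel limit of 1 kg.
Category CR quantity: 2.28 L.
2.28 L is within the ocean vessel limit of 2.5 L for Category CR.
Category TX and Category CR may not share an outer package.

No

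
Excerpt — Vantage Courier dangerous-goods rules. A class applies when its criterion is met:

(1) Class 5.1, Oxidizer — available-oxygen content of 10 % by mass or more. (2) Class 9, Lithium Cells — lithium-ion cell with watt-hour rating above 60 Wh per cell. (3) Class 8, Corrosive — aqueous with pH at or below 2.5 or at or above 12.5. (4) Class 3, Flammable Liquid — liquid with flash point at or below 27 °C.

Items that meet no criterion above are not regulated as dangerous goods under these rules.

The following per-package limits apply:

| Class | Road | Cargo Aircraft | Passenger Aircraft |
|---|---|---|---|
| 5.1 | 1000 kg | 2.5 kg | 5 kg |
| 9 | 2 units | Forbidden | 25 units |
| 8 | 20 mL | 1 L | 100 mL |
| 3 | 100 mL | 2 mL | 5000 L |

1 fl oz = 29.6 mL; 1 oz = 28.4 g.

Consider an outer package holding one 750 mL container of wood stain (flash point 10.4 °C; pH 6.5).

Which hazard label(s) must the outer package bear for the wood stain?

Wood stain: flash point 10.4 °C ≤ 27 °C → Class 3 (Flammable Liquid).
Only the Class 3 label is required.

Class 3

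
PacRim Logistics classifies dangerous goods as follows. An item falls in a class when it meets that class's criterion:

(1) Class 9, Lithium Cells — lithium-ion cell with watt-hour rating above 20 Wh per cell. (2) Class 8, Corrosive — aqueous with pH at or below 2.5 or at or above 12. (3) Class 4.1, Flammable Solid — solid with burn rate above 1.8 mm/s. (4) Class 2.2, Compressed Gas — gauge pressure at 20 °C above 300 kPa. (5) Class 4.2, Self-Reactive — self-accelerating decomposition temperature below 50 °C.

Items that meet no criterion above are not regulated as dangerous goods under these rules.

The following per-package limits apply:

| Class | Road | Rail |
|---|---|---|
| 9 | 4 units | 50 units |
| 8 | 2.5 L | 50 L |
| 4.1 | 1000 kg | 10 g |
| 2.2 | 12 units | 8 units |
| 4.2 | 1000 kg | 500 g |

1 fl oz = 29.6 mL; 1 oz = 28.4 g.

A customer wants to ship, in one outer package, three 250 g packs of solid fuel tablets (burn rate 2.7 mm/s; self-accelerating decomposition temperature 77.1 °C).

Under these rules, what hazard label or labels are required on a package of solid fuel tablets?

Class 4.1

Burn rate 2.7 mm/s meets the Class 4.1 criterion (Flammable Solid), so the solid fuel tablets are Class 4.1.
Only the Class 4.1 label is required.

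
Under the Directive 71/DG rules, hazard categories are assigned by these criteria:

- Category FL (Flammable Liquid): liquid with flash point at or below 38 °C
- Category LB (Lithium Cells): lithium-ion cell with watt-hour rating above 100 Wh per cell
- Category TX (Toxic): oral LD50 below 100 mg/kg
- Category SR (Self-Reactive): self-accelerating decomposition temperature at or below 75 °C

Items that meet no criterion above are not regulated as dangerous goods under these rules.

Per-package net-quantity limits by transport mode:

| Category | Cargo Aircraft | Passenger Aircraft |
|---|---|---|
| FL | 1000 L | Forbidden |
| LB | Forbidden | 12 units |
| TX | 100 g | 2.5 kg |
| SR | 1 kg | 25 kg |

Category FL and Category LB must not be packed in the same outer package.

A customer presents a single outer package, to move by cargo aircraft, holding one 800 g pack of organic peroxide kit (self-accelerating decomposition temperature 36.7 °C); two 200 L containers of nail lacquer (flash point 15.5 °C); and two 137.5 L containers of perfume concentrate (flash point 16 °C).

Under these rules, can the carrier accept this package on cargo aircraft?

Yes

Self-accelerating decomposition temperature 36.7 °C meets the Category SR criterion (Self-Reactive), so the organic peroxide kit is Category SR.
Flash point 15.5 °C meets the Category FL criterion (Flammable Liquid), so the nail lacquer is Category FL.
The perfume concentrate has flash point 16 °C, which is ≤ 38 °C, so it is Category FL (Flammable Liquid).
Category FL net quantity: (two 200 L containers = 400 L) + (two 137.5 L containers = 275 L) = 675 L.
675 L ≤ 1000 L (cargo aircraft limit, Category FL) — within limit.
Category SR quantity: 800 g.
800 g ≤ 1 kg (cargo aircraft limit, Category SR) — within limit.
The segregation rule (Category FL with Category LB) does not apply to Category FL with Category SR.
Every hazard category is within its cargo aircraft limit and no segregation rule is violated.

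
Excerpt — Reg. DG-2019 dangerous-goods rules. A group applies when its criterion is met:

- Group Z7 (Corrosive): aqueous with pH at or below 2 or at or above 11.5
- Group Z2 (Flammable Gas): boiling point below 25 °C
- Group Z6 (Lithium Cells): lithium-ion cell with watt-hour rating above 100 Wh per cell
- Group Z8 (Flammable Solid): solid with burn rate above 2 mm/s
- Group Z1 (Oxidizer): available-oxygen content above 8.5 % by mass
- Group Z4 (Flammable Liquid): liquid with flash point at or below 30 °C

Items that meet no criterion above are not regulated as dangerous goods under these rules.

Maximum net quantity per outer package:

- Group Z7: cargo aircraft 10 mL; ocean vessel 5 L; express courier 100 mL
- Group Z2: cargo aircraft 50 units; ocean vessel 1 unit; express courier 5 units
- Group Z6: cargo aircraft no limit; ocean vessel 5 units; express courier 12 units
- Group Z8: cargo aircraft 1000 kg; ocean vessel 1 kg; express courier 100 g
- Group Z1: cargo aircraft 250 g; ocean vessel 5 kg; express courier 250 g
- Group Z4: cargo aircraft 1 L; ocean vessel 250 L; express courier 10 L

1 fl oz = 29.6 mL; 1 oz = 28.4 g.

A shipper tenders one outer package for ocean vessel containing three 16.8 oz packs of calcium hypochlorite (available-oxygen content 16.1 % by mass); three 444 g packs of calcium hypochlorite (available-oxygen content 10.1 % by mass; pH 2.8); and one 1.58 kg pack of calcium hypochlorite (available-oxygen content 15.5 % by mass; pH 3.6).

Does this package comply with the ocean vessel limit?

Yes

With available-oxygen content 16.1 % by mass (> 8.5 % by mass), the calcium hypochlorite falls in Group Z1.
The calcium hypochlorite has available-oxygen content 10.1 % by mass, which is > 8.5 % by mass, so it is Group Z1 (Oxidizer).
Calcium hypochlorite: available-oxygen content 15.5 % by mass > 8.5 % by mass → Group Z1 (Oxidizer).
Total Group Z1: (three 16.8 oz packs = 1431.36 g) + (three 444 g packs = 1.332 kg) + 1.58 kg = 4343.36 g.
4343.36 g is within the ocean vessel limit of 5 kg for Group Z1.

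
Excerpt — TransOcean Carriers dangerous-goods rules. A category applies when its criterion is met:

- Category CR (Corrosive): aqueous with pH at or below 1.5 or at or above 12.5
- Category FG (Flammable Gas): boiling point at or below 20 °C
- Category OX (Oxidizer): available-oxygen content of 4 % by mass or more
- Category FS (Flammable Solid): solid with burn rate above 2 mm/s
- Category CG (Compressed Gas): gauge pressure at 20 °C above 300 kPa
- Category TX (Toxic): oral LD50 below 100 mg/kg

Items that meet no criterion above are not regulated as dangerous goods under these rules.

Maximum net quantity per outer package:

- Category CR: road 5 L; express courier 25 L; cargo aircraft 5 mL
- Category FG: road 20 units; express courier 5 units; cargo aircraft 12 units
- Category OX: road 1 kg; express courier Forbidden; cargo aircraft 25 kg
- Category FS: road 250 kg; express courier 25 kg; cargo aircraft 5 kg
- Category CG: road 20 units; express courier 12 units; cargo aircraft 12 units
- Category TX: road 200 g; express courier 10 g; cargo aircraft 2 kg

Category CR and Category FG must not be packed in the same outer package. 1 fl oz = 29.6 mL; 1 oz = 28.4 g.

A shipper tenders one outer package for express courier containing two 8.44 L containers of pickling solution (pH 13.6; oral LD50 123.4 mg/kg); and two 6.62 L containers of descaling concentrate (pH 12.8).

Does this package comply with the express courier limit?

No

pH 13.6 meets the Category CR criterion (Corrosive), so the pickling solution is Category CR.
The descaling concentrate has pH 12.8, which is ≥ 12.5, so it is Category CR (Corrosive).
Total Category CR: (two 8.44 L containers = 16.88 L) + (two 6.62 L containers = 13.24 L) = 30.12 L.
30.12 L > 25 L (express courier limit, Category CR) — over the limit.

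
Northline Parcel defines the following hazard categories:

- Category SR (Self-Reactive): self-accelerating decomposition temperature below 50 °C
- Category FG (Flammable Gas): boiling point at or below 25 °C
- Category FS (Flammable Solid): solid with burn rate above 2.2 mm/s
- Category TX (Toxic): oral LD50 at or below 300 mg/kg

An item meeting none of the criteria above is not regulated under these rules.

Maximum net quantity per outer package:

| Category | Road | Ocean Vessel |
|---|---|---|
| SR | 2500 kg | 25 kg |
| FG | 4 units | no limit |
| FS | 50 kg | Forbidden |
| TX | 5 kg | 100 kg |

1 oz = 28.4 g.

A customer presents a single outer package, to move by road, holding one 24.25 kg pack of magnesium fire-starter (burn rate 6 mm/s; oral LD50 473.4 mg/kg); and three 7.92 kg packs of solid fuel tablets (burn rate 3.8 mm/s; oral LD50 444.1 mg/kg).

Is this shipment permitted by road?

Magnesium fire-starter: burn rate 6 mm/s > 2.2 mm/s → Category FS (Flammable Solid).
With burn rate 3.8 mm/s (> 2.2 mm/s), the solid fuel tablets fall in Category FS.
Category FS net quantity: 24.25 kg + (three 7.92 kg packs = 23.76 kg) = 48.01 kg.
48.01 kg ≤ 50 kg (road limit, Category FS) — within limit.

Yes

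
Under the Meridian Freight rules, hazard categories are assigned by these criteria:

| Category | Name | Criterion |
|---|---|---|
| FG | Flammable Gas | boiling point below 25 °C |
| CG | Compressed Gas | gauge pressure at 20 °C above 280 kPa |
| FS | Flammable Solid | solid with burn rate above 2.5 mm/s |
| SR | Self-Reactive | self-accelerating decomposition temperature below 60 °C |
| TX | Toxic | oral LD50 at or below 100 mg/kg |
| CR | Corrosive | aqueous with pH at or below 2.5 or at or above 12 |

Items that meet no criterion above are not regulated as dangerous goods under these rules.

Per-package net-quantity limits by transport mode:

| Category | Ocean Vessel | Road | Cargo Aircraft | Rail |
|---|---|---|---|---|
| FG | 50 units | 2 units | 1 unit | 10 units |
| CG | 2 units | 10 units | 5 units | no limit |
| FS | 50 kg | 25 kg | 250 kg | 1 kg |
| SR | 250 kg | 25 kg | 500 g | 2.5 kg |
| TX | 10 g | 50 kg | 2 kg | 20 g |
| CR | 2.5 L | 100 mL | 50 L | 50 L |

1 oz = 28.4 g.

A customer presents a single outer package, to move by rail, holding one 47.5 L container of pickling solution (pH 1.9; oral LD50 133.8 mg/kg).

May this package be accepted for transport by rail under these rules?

The pickling solution has pH 1.9, which is ≤ 2.5, so it is Category CR (Corrosive).
Category CR quantity: 47.5 L.
That is within the Category CR rail limit of 50 L.

Yes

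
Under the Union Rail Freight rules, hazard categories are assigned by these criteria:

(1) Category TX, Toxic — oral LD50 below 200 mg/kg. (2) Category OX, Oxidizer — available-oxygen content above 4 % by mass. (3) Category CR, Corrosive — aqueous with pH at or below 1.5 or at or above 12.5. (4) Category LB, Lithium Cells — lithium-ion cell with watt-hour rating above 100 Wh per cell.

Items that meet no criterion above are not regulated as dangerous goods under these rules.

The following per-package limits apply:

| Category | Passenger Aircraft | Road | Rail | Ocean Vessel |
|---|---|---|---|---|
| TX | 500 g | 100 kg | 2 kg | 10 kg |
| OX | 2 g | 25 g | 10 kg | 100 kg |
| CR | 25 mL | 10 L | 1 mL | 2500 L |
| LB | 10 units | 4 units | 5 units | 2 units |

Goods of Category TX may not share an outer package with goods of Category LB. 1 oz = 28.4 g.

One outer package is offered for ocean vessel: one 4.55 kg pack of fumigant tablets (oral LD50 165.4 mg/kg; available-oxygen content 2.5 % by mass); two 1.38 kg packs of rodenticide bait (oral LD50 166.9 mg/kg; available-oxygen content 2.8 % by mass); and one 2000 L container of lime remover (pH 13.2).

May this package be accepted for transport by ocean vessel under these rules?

Fumigant tablets: oral LD50 165.4 mg/kg < 200 mg/kg → Category TX (Toxic).
The rodenticide bait has oral LD50 166.9 mg/kg, which is < 200 mg/kg, so it is Category TX (Toxic).
With pH 13.2 (≥ 12.5), the lime remover falls in Category CR.
Total Category TX: 4.55 kg + (two 1.38 kg packs = 2.76 kg) = 7.31 kg.
7.31 kg ≤ 10 kg (ocean vessel limit, Category TX) — within limit.
Category CR quantity: 2000 L.
2000 L ≤ 2500 L (ocean vessel limit, Category CR) — within limit.
The segregation rule (Category TX with Category LB) does not apply to Category TX with Category CR.
Every hazard category is within its ocean vessel limit and no segregation rule is violated.

Yes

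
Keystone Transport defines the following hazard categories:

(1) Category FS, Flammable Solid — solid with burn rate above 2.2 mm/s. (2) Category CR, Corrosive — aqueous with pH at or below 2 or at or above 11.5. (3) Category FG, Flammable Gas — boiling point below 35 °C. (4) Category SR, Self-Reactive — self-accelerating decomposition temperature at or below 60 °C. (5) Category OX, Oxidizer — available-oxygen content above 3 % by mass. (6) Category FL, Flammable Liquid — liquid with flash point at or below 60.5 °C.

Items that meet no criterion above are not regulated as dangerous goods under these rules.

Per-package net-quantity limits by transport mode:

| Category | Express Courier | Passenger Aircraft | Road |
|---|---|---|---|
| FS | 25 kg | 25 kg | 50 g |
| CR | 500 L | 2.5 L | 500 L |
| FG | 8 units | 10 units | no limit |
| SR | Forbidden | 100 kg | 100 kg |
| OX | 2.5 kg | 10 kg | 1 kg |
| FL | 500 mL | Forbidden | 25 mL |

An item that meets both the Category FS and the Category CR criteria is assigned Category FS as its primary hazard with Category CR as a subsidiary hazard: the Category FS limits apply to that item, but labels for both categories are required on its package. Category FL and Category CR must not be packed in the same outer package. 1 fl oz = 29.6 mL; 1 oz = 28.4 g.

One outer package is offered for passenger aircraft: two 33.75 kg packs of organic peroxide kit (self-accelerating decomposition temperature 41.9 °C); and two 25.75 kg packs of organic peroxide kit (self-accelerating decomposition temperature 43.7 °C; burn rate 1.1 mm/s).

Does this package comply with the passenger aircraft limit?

No

The organic peroxide kit has self-accelerating decomposition temperature 41.9 °C, which is ≤ 60 °C, so it is Category SR (Self-Reactive).
The organic peroxide kit has self-accelerating decomposition temperature 43.7 °C, which is ≤ 60 °C, so it is Category SR (Self-Reactive).
Total Category SR: (two 33.75 kg packs = 67.5 kg) + (two 25.75 kg packs = 51.5 kg) = 119 kg.
119 kg exceeds the passenger aircraft limit of 100 kg for Category SR.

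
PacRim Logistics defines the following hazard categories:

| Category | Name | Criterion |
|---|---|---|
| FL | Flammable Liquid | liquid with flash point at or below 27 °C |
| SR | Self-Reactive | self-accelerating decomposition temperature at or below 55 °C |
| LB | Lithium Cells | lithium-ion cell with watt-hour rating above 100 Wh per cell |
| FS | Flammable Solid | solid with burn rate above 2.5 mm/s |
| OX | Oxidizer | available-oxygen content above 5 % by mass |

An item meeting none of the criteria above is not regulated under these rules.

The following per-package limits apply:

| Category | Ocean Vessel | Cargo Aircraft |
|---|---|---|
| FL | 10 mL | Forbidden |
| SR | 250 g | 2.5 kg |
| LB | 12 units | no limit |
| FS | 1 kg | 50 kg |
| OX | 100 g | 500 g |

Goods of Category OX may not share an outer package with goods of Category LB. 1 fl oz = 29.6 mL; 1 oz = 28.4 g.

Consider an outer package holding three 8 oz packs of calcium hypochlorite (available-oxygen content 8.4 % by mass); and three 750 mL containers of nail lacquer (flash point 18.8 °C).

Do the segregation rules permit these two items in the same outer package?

Yes

Available-oxygen content 8.4 % by mass meets the Category OX criterion (Oxidizer), so the calcium hypochlorite is Category OX.
Flash point 18.8 °C meets the Category FL criterion (Flammable Liquid), so the nail lacquer is Category FL.
No segregation rule bars Category OX with Category FL.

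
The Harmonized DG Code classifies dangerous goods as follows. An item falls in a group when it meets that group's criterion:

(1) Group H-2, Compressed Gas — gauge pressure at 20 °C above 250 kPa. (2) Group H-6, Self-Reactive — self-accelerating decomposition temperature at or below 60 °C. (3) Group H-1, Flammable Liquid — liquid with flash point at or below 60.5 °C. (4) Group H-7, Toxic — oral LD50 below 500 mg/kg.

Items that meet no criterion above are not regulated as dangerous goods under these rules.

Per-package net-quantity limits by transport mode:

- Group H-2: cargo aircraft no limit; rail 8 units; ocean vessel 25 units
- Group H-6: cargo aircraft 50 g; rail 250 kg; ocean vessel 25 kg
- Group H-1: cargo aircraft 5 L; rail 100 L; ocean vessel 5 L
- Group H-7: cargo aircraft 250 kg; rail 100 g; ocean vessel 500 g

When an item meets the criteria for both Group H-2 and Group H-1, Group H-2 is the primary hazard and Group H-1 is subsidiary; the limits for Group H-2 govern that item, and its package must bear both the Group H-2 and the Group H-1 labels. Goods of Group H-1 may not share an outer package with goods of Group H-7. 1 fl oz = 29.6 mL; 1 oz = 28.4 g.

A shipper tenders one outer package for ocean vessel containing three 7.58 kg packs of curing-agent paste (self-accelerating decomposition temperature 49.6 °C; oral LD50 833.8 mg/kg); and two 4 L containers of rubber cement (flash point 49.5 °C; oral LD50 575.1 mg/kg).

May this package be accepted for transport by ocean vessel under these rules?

No

Curing-agent paste: self-accelerating decomposition temperature 49.6 °C ≤ 60 °C → Group H-6 (Self-Reactive).
The rubber cement has flash point 49.5 °C, which is ≤ 60.5 °C, so it is Group H-1 (Flammable Liquid).
Group H-1 quantity: two 4 L containers = 8 L.
8 L > 5 L (ocean vessel limit, Group H-1) — over the limit.
Group H-6 quantity: three 7.58 kg packs = 22.74 kg.
22.74 kg is within the ocean vessel limit of 25 kg for Group H-6.
The segregation rule (Group H-1 with Group H-7) does not apply to Group H-1 with Group H-6.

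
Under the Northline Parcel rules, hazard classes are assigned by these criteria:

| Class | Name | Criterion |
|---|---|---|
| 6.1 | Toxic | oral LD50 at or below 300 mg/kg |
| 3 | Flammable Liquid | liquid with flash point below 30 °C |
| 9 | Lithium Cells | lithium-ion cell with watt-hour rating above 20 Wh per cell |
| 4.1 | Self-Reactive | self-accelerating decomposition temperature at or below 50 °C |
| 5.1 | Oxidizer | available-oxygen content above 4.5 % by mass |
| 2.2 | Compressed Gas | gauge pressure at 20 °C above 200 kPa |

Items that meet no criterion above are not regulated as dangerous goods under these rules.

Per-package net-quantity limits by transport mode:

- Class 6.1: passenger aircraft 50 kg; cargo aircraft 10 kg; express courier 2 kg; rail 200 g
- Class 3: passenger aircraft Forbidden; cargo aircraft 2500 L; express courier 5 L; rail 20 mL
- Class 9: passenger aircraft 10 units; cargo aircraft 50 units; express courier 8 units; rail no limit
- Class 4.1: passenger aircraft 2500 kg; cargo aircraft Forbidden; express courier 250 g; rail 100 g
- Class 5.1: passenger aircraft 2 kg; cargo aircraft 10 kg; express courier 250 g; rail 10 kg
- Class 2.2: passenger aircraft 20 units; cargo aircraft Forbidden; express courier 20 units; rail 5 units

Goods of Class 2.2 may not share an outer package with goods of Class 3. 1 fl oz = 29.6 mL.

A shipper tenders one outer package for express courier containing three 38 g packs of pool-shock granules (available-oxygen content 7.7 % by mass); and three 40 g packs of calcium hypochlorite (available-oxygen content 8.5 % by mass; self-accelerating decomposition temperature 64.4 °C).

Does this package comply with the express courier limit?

Yes

The pool-shock granules have available-oxygen content 7.7 % by mass, which is > 4.5 % by mass, so they are Class 5.1 (Oxidizer).
Available-oxygen content 8.5 % by mass meets the Class 5.1 criterion (Oxidizer), so the calcium hypochlorite is Class 5.1.
Total Class 5.1: (three 38 g packs = 114 g) + (three 40 g packs = 120 g) = 234 g.
234 g ≤ 250 g (express courier limit, Class 5.1) — within limit.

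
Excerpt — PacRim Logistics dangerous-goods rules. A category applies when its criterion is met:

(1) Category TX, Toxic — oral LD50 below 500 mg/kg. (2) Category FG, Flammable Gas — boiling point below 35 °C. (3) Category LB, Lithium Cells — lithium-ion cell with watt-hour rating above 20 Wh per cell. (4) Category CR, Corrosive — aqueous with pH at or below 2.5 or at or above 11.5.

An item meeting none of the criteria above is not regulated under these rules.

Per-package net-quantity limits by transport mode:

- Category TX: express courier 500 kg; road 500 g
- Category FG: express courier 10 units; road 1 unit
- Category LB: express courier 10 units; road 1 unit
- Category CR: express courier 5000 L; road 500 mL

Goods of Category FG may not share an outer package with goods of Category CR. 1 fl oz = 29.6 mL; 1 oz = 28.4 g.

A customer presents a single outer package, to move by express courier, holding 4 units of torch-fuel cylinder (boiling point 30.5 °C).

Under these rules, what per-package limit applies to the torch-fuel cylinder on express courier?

With boiling point 30.5 °C (< 35 °C), the torch-fuel cylinder falls in Category FG.
The express courier limit for Category FG is 10 units.

10 units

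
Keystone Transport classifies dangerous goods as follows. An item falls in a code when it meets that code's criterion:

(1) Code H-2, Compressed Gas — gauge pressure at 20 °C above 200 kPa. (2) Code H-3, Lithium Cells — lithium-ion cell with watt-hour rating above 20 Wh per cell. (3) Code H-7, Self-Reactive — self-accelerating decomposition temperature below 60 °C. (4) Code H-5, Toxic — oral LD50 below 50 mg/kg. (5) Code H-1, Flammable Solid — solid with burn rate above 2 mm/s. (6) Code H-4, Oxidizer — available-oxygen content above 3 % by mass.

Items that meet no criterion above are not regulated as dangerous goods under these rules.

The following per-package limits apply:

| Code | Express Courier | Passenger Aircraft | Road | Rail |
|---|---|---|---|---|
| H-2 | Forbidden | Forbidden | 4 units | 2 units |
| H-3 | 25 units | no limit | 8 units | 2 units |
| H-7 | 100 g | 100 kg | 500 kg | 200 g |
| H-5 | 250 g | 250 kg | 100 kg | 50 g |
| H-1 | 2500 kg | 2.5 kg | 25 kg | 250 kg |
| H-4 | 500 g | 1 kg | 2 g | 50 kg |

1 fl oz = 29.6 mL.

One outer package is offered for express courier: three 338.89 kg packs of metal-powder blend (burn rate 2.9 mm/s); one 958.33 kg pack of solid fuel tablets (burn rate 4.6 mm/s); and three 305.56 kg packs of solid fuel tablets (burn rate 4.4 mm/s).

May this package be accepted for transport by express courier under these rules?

Burn rate 2.9 mm/s meets the Code H-1 criterion (Flammable Solid), so the metal-powder blend is Code H-1.
The solid fuel tablets have burn rate 4.6 mm/s, which is > 2 mm/s, so they are Code H-1 (Flammable Solid).
With burn rate 4.4 mm/s (> 2 mm/s), the solid fuel tablets fall in Code H-1.
Code H-1 net quantity: (three 338.89 kg packs = 1016.67 kg) + 958.33 kg + (three 305.56 kg packs = 916.68 kg) = 2891.68 kg.
2891.68 kg > 2500 kg (express courier limit, Code H-1) — over the limit.

No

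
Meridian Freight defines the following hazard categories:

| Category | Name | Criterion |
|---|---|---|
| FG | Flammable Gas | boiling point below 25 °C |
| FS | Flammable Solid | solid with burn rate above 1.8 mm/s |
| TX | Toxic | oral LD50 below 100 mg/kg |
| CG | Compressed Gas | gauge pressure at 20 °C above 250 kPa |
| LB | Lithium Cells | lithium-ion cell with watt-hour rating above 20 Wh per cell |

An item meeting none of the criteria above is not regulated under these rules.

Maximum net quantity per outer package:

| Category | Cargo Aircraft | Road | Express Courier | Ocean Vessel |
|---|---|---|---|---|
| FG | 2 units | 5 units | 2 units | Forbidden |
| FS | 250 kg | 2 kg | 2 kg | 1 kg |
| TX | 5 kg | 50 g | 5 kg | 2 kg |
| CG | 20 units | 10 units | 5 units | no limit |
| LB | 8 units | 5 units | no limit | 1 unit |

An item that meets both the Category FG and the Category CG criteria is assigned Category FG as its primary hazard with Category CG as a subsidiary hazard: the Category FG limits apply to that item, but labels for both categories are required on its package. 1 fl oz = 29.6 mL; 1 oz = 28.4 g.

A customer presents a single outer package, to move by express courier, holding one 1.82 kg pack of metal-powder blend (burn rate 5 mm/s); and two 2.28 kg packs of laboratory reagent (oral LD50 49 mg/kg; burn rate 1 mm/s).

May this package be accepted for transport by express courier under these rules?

Yes

The metal-powder blend has burn rate 5 mm/s, which is > 1.8 mm/s, so it is Category FS (Flammable Solid).
The laboratory reagent has oral LD50 49 mg/kg, which is < 100 mg/kg, so it is Category TX (Toxic).
Category FS quantity: 1.82 kg.
1.82 kg ≤ 2 kg (express courier limit, Category FS) — within limit.
Category TX quantity: two 2.28 kg packs = 4.56 kg.
4.56 kg is within the express courier limit of 5 kg for Category TX.
Every hazard category is within its express courier limit and no segregation rule is violated.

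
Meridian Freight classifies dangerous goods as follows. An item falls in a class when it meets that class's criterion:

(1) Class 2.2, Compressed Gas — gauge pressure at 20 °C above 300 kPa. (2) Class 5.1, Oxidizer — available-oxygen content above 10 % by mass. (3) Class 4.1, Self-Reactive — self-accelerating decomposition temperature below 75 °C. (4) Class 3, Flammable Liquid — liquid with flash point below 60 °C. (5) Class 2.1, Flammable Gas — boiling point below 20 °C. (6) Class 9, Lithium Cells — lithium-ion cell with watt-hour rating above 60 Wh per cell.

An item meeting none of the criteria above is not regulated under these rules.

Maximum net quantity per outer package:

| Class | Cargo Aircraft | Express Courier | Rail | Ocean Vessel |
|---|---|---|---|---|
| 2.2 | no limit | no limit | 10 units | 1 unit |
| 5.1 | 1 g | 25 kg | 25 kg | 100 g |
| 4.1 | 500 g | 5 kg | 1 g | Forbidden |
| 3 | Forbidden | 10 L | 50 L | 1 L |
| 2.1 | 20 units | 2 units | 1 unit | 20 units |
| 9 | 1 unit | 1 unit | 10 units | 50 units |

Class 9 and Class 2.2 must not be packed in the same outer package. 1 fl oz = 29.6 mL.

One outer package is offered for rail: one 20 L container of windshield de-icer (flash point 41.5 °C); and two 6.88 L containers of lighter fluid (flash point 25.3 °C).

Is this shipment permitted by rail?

Windshield de-icer: flash point 41.5 °C < 60 °C → Class 3 (Flammable Liquid).
With flash point 25.3 °C (< 60 °C), the lighter fluid falls in Class 3.
Class 3 net quantity: 20 L + (two 6.88 L containers = 13.76 L) = 33.76 L.
33.76 L is within the rail limit of 50 L for Class 3.

Yes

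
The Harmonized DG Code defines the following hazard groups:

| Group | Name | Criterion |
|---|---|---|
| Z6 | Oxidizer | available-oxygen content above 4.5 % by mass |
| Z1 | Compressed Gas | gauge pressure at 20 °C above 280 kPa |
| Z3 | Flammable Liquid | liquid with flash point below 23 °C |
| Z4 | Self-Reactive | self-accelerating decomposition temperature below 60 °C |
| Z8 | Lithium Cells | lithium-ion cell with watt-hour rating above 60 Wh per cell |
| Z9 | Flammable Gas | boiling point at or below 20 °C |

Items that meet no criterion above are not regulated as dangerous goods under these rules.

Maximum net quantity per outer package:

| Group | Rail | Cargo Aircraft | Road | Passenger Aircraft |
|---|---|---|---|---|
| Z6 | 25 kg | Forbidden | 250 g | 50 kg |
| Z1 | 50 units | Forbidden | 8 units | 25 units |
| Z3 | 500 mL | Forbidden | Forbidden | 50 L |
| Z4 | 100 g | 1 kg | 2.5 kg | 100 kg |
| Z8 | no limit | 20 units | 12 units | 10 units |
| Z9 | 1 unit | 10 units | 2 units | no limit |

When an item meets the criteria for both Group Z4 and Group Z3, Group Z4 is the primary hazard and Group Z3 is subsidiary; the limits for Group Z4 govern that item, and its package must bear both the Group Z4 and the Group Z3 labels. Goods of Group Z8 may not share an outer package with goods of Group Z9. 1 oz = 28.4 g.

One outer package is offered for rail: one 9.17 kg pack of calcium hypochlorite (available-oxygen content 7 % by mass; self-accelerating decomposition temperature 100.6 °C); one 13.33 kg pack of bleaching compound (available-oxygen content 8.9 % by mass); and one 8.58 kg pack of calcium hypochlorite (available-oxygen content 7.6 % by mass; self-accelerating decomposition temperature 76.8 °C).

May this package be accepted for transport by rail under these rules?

No

With available-oxygen content 7 % by mass (> 4.5 % by mass), the calcium hypochlorite falls in Group Z6.
The bleaching compound has available-oxygen content 8.9 % by mass, which is > 4.5 % by mass, so it is Group Z6 (Oxidizer).
Calcium hypochlorite: available-oxygen content 7.6 % by mass > 4.5 % by mass → Group Z6 (Oxidizer).
Total Group Z6: 9.17 kg + 13.33 kg + 8.58 kg = 31.08 kg.
That exceeds the Group Z6 rail limit of 25 kg.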